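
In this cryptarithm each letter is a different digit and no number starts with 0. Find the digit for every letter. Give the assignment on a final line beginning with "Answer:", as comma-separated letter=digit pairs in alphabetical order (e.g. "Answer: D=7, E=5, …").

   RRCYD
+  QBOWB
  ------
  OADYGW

Step 1. [col 1: D + B ≡ W (mod 10)] no forcing yet in column 1 (carry-in 0); D=9 is free and consistent — try it, so D=9.
Step 2. [O] O is the leading digit of a 6-digit sum of two 5-digit numbers; the final carry is exactly 1. So O=1.
Step 3. [col 1: D + B ≡ W (mod 10)] column 1 (D + B ≡ W (mod 10), carry-in 0) doesn't pin W yet; pick W=2 and continue. So W=2.
Step 4. [col 1: D + B ≡ W (mod 10)] from column 1 (D=9, W=2, carry-in 0, digits 1,2,9 already taken and all letters distinct): B must equal 3. So B=3.
Step 5. [col 2: Y + W ≡ G (mod 10)] column 2 (Y + W ≡ G (mod 10), carry-in 1) doesn't pin G yet; pick G=0 and continue ⇒ G=0.
Step 6. [col 2: Y + W ≡ G (mod 10)] in column 2 we have Y+W≡G with carry-in 1; given W=2, G=0 and digits 0,1,2,3,9 already taken and all letters distinct, that pins Y to 7. So Y=7.
Step 7. [col 3: C + O ≡ Y (mod 10)] column 3: given O=1, Y=7, carry-in 1, and digits 0,1,2,3,7,9 already taken and all letters distinct, C+O≡Y (mod 10) forces C=5. So C=5.
Step 8. [col 4: R + B ≡ D (mod 10)] from column 4 (B=3, D=9, carry-in 0, digits 0,1,2,3,5,7,9 already taken and all letters distinct): R must equal 6 ⇒ R=6.
Step 9. [col 5: R + Q ≡ A (mod 10)] column 5 reads R+Q+carry(0)=A with R=6; with digits 0,1,2,3,5,6,7,9 already taken and all letters distinct, the only value for Q is 8, so Q=8.
Step 10. [col 5: R + Q ≡ A (mod 10)] from column 5 (R=6, Q=8, carry-in 0, digits 0,1,2,3,5,6,7,8,9 already taken and all letters distinct): A must equal 4 ⇒ A=4.

Answer: A=4, B=3, C=5, D=9, G=0, O=1, Q=8, R=6, W=2, Y=7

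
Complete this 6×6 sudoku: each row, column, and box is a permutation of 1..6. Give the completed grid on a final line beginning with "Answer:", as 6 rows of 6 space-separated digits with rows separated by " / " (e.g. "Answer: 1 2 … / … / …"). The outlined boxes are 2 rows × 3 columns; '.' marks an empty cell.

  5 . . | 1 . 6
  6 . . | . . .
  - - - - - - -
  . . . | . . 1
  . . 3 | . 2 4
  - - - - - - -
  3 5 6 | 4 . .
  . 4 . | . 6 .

Step 1. [r4c4∈{5,6}] row 4 places 5 nowhere but r4c4 ⇒ r4c4=5.
Step 2. [r5c6∈{2}] only 2 remains possible at r5c6. So r5c6=2.
Step 3. [r6c4∈{3}] r6c4's peers cover all but 3. So r6c4=3.
Step 4. [r2c6∈{3,5}] in col 6, 3 fits only at r2c6. So r2c6=3.
Step 5. [r4c1∈{1}] only 1 remains possible at r4c1. So r4c1=1.
Step 6. [r3c1∈{2,4}] in col 1, 4 fits only at r3c1. So r3c1=4.
Step 7. [r1c5∈{4}] nothing but 4 survives at r1c5, so r1c5=4.
Step 8. [r1c3∈{2}] only 2 remains possible at r1c3 ⇒ r1c3=2.
Step 9. [r4c2∈{6}] r4c2 is down to just 6 ⇒ r4c2=6.
Step 10. [r2c2∈{1}] r2c2 has the single candidate 1, so r2c2=1.
Step 11. [r2c5∈{5}] r2c5 is down to just 5, so r2c5=5.
Step 12. [r3c3∈{5}] r3c3 is down to just 5, so r3c3=5.
Step 13. [r3c4∈{6}] r3c4 is down to just 6 ⇒ r3c4=6.
Step 14. [r6c3∈{1}] only 1 remains possible at r6c3 ⇒ r6c3=1.
Step 15. [r6c6∈{5}] only 5 remains possible at r6c6. So r6c6=5.
Step 16. [r6c1∈{2}] r6c1's peers cover all but 2 ⇒ r6c1=2.
Step 17. [r5c5∈{1}] r5c5's peers cover all but 1. So r5c5=1.
Step 18. [r1c2∈{3}] only 3 remains possible at r1c2. So r1c2=3.
Step 19. [r3c5∈{3}] r3c5's peers cover all but 3, so r3c5=3.
Step 20. [r3c2∈{2}] r3c2's peers cover all but 2, so r3c2=2.
Step 21. [r2c4∈{2}] r2c4 has the single candidate 2, so r2c4=2.
Step 22. [r2c3∈{4}] r2c3's peers cover all but 4 ⇒ r2c3=4.

Answer: 5 3 2 1 4 6 / 6 1 4 2 5 3 / 4 2 5 6 3 1 / 1 6 3 5 2 4 / 3 5 6 4 1 2 / 2 4 1 3 6 5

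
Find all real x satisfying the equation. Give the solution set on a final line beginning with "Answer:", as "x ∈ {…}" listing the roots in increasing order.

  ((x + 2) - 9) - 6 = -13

Step 1. [((x + 2) - 9) - 6 = -13] 6 comes off first (add 6). So sub: (x + 2) - 9 = -7.
Step 2. [(x + 2) - 9 = -7] peel the -9: add 9 from each side ⇒ sub: x + 2 = 2.
Step 3. [x + 2 = 2] +2 is outermost — subtract 2 both sides, so sub: x = 0.

Answer: x ∈ {0}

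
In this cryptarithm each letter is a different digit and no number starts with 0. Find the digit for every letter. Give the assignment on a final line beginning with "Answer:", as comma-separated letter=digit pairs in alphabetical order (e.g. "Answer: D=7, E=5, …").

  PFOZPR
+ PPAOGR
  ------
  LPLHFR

Step 1. [col 1: R + R ≡ R (mod 10)] column 1 reads R+R+carry(0)=R with nothing yet; with all letters distinct, none taken yet, the only value for R is 0 ⇒ R=0.
Step 2. [col 2: P + G ≡ F (mod 10)] no forcing yet in column 2 (carry-in 0); P=2 is free and consistent — try it, so P=2.
Step 3. [col 2: P + G ≡ F (mod 10)] column 2 (P + G ≡ F (mod 10), carry-in 0) doesn't pin F yet; pick F=9 and continue, so F=9.
Step 4. [col 2: P + G ≡ F (mod 10)] column 2 reads P+G+carry(0)=F with P=2, F=9; with digits 0,2,9 already taken and all letters distinct, the only value for G is 7. So G=7.
Step 5. [col 3: Z + O ≡ H (mod 10)] no forcing yet in column 3 (carry-in 0); Z=3 is free and consistent — try it ⇒ Z=3.
Step 6. [col 3: Z + O ≡ H (mod 10)] no forcing yet in column 3 (carry-in 0); H=1 is free and consistent — try it ⇒ H=1.
Step 7. [col 3: Z + O ≡ H (mod 10)] in column 3 we have Z+O≡H with carry-in 0; given Z=3, H=1 and digits 0,1,2,3,7,9 already taken and all letters distinct, that pins O to 8, so O=8.
Step 8. [col 4: O + A ≡ L (mod 10)] column 4 (O + A ≡ L (mod 10), carry-in 1) doesn't pin L yet; pick L=5 and continue, so L=5.
Step 9. [col 4: O + A ≡ L (mod 10)] in column 4 we have O+A≡L with carry-in 1; given O=8, L=5 and digits 0,1,2,3,5,7,8,9 already taken and all letters distinct, that pins A to 6, so A=6.

Answer: A=6, F=9, G=7, H=1, L=5, O=8, P=2, R=0, Z=3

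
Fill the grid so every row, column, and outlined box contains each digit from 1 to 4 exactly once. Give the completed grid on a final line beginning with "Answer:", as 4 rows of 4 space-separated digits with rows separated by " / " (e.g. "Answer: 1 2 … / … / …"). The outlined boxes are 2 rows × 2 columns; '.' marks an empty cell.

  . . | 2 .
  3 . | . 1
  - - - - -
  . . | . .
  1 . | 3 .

Step 1. [r3c1∈{2,4}] r3c1 is the only open cell in col 1 admitting 2. So r3c1=2.
Step 2. [r3c4∈{4}] r3c4's peers cover all but 4, so r3c4=4.
Step 3. [r1c1∈{4}] r1c1 is down to just 4 ⇒ r1c1=4.
Step 4. [r4c2∈{4}] r4c2's peers cover all but 4, so r4c2=4.
Step 5. [r4c4∈{2}] nothing but 2 survives at r4c4. So r4c4=2.
Step 6. [r2c2∈{2}] nothing but 2 survives at r2c2. So r2c2=2.
Step 7. [r3c2∈{3}] r3c2 is down to just 3, so r3c2=3.
Step 8. [r2c3∈{4}] r2c3's peers cover all but 4. So r2c3=4.
Step 9. [r3c3∈{1}] r3c3 is down to just 1, so r3c3=1.
Step 10. [r1c4∈{3}] nothing but 3 survives at r1c4 ⇒ r1c4=3.
Step 11. [r1c2∈{1}] only 1 remains possible at r1c2 ⇒ r1c2=1.

Answer: 4 1 2 3 / 3 2 4 1 / 2 3 1 4 / 1 4 3 2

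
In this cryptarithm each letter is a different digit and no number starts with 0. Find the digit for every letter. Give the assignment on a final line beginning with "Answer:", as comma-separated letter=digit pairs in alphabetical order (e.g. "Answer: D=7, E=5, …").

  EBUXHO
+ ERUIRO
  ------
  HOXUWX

Step 1. [col 1: O + O ≡ X (mod 10)] column 1 (O + O ≡ X (mod 10), carry-in 0) doesn't pin X yet; pick X=8 and continue ⇒ X=8.
Step 2. [col 1: O + O ≡ X (mod 10)] O=4 is one option consistent with column 1 (O + O ≡ X (mod 10), carry-in 0) — take it ⇒ O=4.
Step 3. [col 2: H + R ≡ W (mod 10)] column 2 (H + R ≡ W (mod 10), carry-in 0) doesn't pin W yet; pick W=1 and continue. So W=1.
Step 4. [col 2: H + R ≡ W (mod 10)] column 2 (H + R ≡ W (mod 10), carry-in 0) doesn't pin H yet; pick H=5 and continue. So H=5.
Step 5. [col 2: H + R ≡ W (mod 10)] in column 2 we have H+R≡W with carry-in 0; given H=5, W=1 and digits 1,4,5,8 already taken and all letters distinct, that pins R to 6, so R=6.
Step 6. [col 3: X + I ≡ U (mod 10)] column 3 (X + I ≡ U (mod 10), carry-in 1) doesn't pin I yet; pick I=0 and continue ⇒ I=0.
Step 7. [col 3: X + I ≡ U (mod 10)] in column 3 we have X+I≡U with carry-in 1; given X=8, I=0 and digits 0,1,4,5,6,8 already taken and all letters distinct, that pins U to 9 ⇒ U=9.
Step 8. [col 5: B + R ≡ O (mod 10)] column 5: given R=6, O=4, carry-in 1, and digits 0,1,4,5,6,8,9 already taken and all letters distinct, B+R≡O (mod 10) forces B=7. So B=7.
Step 9. [col 6: E + E ≡ H (mod 10)] column 6 reads E+E+carry(1)=H with H=5; with digits 0,1,4,5,6,7,8,9 already taken and all letters distinct, the only value for E is 2, so E=2.

Answer: B=7, E=2, H=5, I=0, O=4, R=6, U=9, W=1, X=8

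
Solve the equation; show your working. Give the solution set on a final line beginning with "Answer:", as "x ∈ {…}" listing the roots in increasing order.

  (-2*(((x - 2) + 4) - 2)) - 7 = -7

Step 1. [(-2*(((x - 2) + 4) - 2)) - 7 = -7] add 7: x sits inside (… - 7), so sub: -2*(((x - 2) + 4) - 2) = 0.
Step 2. [-2*(((x - 2) + 4) - 2) = 0] leading coefficient -2: divide by -2. So div: ((x - 2) + 4) - 2 = 0.
Step 3. [((x - 2) + 4) - 2 = 0] the outer -2 inverts by adding 2 ⇒ sub: (x - 2) + 4 = 2.
Step 4. [(x - 2) + 4 = 2] subtract 4: x sits inside (… + 4), so sub: x - 2 = -2.
Step 5. [x - 2 = -2] peel the -2: add 2 from each side, so sub: x = 0.

Answer: x ∈ {0}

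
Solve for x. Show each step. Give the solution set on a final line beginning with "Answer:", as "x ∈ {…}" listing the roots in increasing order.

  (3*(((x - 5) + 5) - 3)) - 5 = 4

Step 1. [(3*(((x - 5) + 5) - 3)) - 5 = 4] -5 is outermost — add 5 both sides, so sub: 3*(((x - 5) + 5) - 3) = 9.
Step 2. [3*(((x - 5) + 5) - 3) = 9] leading coefficient 3: divide by 3, so div: ((x - 5) + 5) - 3 = 3.
Step 3. [((x - 5) + 5) - 3 = 3] 3 comes off first (add 3), so sub: (x - 5) + 5 = 6.
Step 4. [(x - 5) + 5 = 6] the outer +5 inverts by subtracting 5 ⇒ sub: x - 5 = 1.
Step 5. [x - 5 = 1] the outer -5 inverts by adding 5, so sub: x = 6.

Answer: x ∈ {6}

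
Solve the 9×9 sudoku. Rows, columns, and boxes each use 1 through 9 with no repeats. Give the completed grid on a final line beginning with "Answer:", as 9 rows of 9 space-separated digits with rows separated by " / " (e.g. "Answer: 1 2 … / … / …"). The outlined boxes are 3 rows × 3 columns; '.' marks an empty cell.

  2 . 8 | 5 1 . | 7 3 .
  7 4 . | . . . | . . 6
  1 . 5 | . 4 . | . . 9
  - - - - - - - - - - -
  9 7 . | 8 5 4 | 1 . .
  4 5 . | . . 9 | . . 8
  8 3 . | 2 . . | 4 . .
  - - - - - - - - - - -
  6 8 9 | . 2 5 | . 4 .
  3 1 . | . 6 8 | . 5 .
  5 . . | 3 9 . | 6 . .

Step 1. [r6c5∈{7}] nothing but 7 survives at r6c5, so r6c5=7.
Step 2. [r9c8∈{1,2,7,8}] across row 9, 8 lands solely at r9c8 ⇒ r9c8=8.
Step 3. [r3c8∈{2}] r3c8 is down to just 2, so r3c8=2.
Step 4. [r3c6∈{3,6,7}] row 3 places 3 nowhere but r3c6 ⇒ r3c6=3.
Step 5. [r9c6∈{1,7}] across col 6, 7 lands solely at r9c6. So r9c6=7.
Step 6. [r1c6∈{6}] r1c6's peers cover all but 6 ⇒ r1c6=6.
Step 7. [r4c8∈{6}] only 6 remains possible at r4c8 ⇒ r4c8=6.
Step 8. [r4c3∈{2}] only 2 remains possible at r4c3. So r4c3=2.
Step 9. [r7c9∈{1,3,7}] 7 has one home in row 7: r7c9. So r7c9=7.
Step 10. [r5c7∈{2,3}] across row 5, 2 lands solely at r5c7 ⇒ r5c7=2.
Step 11. [r5c4∈{1,6}] in col 4, 6 fits only at r5c4, so r5c4=6.
Step 12. [r6c3∈{1,6}] 6 has one home in row 6: r6c3 ⇒ r6c3=6.
Step 13. [r9c3∈{4}] r9c3 has the single candidate 4. So r9c3=4.
Step 14. [r3c7∈{8}] r3c7's peers cover all but 8 ⇒ r3c7=8.
Step 15. [r9c9∈{1,2}] in row 9, 1 fits only at r9c9. So r9c9=1.
Step 16. [r8c7∈{9}] only 9 remains possible at r8c7. So r8c7=9.
Step 17. [r5c3∈{1}] r5c3 is down to just 1. So r5c3=1.
Step 18. [r2c8∈{1}] r2c8 is down to just 1 ⇒ r2c8=1.
Step 19. [r2c4∈{9}] r2c4 has the single candidate 9, so r2c4=9.
Step 20. [r7c4∈{1}] r7c4 is down to just 1 ⇒ r7c4=1.
Step 21. [r1c2∈{9}] r1c2 is down to just 9 ⇒ r1c2=9.
Step 22. [r2c6∈{2}] r2c6 has the single candidate 2 ⇒ r2c6=2.
Step 23. [r4c9∈{3}] r4c9 has the single candidate 3 ⇒ r4c9=3.
Step 24. [r9c2∈{2}] r9c2 has the single candidate 2 ⇒ r9c2=2.
Step 25. [r6c9∈{5}] r6c9 has the single candidate 5, so r6c9=5.
Step 26. [r8c4∈{4}] nothing but 4 survives at r8c4 ⇒ r8c4=4.
Step 27. [r6c8∈{9}] only 9 remains possible at r6c8, so r6c8=9.
Step 28. [r2c5∈{8}] nothing but 8 survives at r2c5 ⇒ r2c5=8.
Step 29. [r1c9∈{4}] r1c9 has the single candidate 4 ⇒ r1c9=4.
Step 30. [r5c5∈{3}] only 3 remains possible at r5c5, so r5c5=3.
Step 31. [r6c6∈{1}] only 1 remains possible at r6c6. So r6c6=1.
Step 32. [r2c3∈{3}] nothing but 3 survives at r2c3 ⇒ r2c3=3.
Step 33. [r8c9∈{2}] r8c9 has the single candidate 2. So r8c9=2.
Step 34. [r5c8∈{7}] nothing but 7 survives at r5c8 ⇒ r5c8=7.
Step 35. [r8c3∈{7}] r8c3 is down to just 7 ⇒ r8c3=7.
Step 36. [r2c7∈{5}] r2c7 has the single candidate 5, so r2c7=5.
Step 37. [r3c2∈{6}] r3c2's peers cover all but 6. So r3c2=6.
Step 38. [r7c7∈{3}] nothing but 3 survives at r7c7. So r7c7=3.
Step 39. [r3c4∈{7}] r3c4 has the single candidate 7, so r3c4=7.

Answer: 2 9 8 5 1 6 7 3 4 / 7 4 3 9 8 2 5 1 6 / 1 6 5 7 4 3 8 2 9 / 9 7 2 8 5 4 1 6 3 / 4 5 1 6 3 9 2 7 8 / 8 3 6 2 7 1 4 9 5 / 6 8 9 1 2 5 3 4 7 / 3 1 7 4 6 8 9 5 2 / 5 2 4 3 9 7 6 8 1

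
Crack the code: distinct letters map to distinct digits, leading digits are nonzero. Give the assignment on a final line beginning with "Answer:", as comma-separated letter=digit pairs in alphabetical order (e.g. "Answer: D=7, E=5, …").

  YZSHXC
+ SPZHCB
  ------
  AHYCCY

Step 1. [col 1: C + B ≡ Y (mod 10)] no forcing yet in column 1 (carry-in 0); Y=3 is free and consistent — try it, so Y=3.
Step 2. [col 1: C + B ≡ Y (mod 10)] several values work for B in column 1 (C + B ≡ Y (mod 10), carry-in 0); try B=1 ⇒ B=1.
Step 3. [col 1: C + B ≡ Y (mod 10)] from column 1 (B=1, Y=3, carry-in 0, digits 1,3 already taken and all letters distinct): C must equal 2 ⇒ C=2.
Step 4. [col 2: X + C ≡ C (mod 10)] column 2: given C=2, carry-in 0, and digits 1,2,3 already taken and all letters distinct, X+C≡C (mod 10) forces X=0, so X=0.
Step 5. [col 3: H + H ≡ C (mod 10)] in column 3 we have H+H≡C with carry-in 0; given C=2 and digits 0,1,2,3 already taken and all letters distinct, that pins H to 6 ⇒ H=6.
Step 6. [col 4: S + Z ≡ Y (mod 10)] column 4 (S + Z ≡ Y (mod 10), carry-in 1) doesn't pin Z yet; pick Z=7 and continue, so Z=7.
Step 7. [col 4: S + Z ≡ Y (mod 10)] column 4 reads S+Z+carry(1)=Y with Z=7, Y=3; with digits 0,1,2,3,6,7 already taken and all letters distinct, the only value for S is 5. So S=5.
Step 8. [col 5: Z + P ≡ H (mod 10)] column 5: given Z=7, H=6, carry-in 1, and digits 0,1,2,3,5,6,7 already taken and all letters distinct, Z+P≡H (mod 10) forces P=8, so P=8.
Step 9. [col 6: Y + S ≡ A (mod 10)] column 6 reads Y+S+carry(1)=A with Y=3, S=5; with digits 0,1,2,3,5,6,7,8 already taken and all letters distinct, the only value for A is 9. So A=9.

Answer: A=9, B=1, C=2, H=6, P=8, S=5, X=0, Y=3, Z=7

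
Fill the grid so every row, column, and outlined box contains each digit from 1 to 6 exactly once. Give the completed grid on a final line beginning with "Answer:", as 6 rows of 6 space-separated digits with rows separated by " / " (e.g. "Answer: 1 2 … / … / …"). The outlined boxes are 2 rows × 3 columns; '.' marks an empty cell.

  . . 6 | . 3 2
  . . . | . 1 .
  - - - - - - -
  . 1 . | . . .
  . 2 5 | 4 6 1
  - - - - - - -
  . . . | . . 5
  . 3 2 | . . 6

Step 1. [r6c1∈{1,4,5}] in row 6, 5 fits only at r6c1. So r6c1=5.
Step 2. [r4c1∈{3}] r4c1's peers cover all but 3, so r4c1=3.
Step 3. [r5c4∈{1,2,3}] 3 has one home in row 5: r5c4. So r5c4=3.
Step 4. [r1c4∈{5}] r1c4 has the single candidate 5, so r1c4=5.
Step 5. [r1c2∈{4}] only 4 remains possible at r1c2 ⇒ r1c2=4.
Step 6. [r3c1∈{4,6}] in row 3, 6 fits only at r3c1, so r3c1=6.
Step 7. [r5c1∈{1,4}] r5c1 is the only open cell in col 1 admitting 4. So r5c1=4.
Step 8. [r5c5∈{2}] r5c5 has the single candidate 2, so r5c5=2.
Step 9. [r2c1∈{2}] nothing but 2 survives at r2c1, so r2c1=2.
Step 10. [r6c4∈{1}] r6c4 has the single candidate 1. So r6c4=1.
Step 11. [r2c6∈{4}] r2c6 is down to just 4, so r2c6=4.
Step 12. [r2c3∈{3}] nothing but 3 survives at r2c3. So r2c3=3.
Step 13. [r5c3∈{1}] nothing but 1 survives at r5c3. So r5c3=1.
Step 14. [r6c5∈{4}] r6c5's peers cover all but 4. So r6c5=4.
Step 15. [r3c3∈{4}] r3c3's peers cover all but 4. So r3c3=4.
Step 16. [r3c4∈{2}] only 2 remains possible at r3c4. So r3c4=2.
Step 17. [r1c1∈{1}] r1c1 is down to just 1, so r1c1=1.
Step 18. [r3c5∈{5}] r3c5 has the single candidate 5, so r3c5=5.
Step 19. [r3c6∈{3}] only 3 remains possible at r3c6, so r3c6=3.
Step 20. [r5c2∈{6}] nothing but 6 survives at r5c2, so r5c2=6.
Step 21. [r2c4∈{6}] r2c4 has the single candidate 6, so r2c4=6.
Step 22. [r2c2∈{5}] r2c2 is down to just 5. So r2c2=5.

Answer: 1 4 6 5 3 2 / 2 5 3 6 1 4 / 6 1 4 2 5 3 / 3 2 5 4 6 1 / 4 6 1 3 2 5 / 5 3 2 1 4 6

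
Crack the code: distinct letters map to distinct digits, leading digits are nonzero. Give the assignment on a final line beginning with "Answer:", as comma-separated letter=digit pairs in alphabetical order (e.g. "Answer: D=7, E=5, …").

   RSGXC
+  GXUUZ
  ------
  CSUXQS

Step 1. [col 1: C + Z ≡ S (mod 10)] several values work for S in column 1 (C + Z ≡ S (mod 10), carry-in 0); try S=0 ⇒ S=0.
Step 2. [col 1: C + Z ≡ S (mod 10)] C=1 is one option consistent with column 1 (C + Z ≡ S (mod 10), carry-in 0) — take it. So C=1.
Step 3. [col 1: C + Z ≡ S (mod 10)] column 1: given C=1, S=0, carry-in 0, and digits 0,1 already taken and all letters distinct, C+Z≡S (mod 10) forces Z=9, so Z=9.
Step 4. [col 2: X + U ≡ Q (mod 10)] Q=4 is one option consistent with column 2 (X + U ≡ Q (mod 10), carry-in 1) — take it. So Q=4.
Step 5. [col 2: X + U ≡ Q (mod 10)] X=6 is one option consistent with column 2 (X + U ≡ Q (mod 10), carry-in 1) — take it. So X=6.
Step 6. [col 2: X + U ≡ Q (mod 10)] from column 2 (X=6, Q=4, carry-in 1, digits 0,1,4,6,9 already taken and all letters distinct): U must equal 7. So U=7.
Step 7. [col 3: G + U ≡ X (mod 10)] from column 3 (U=7, X=6, carry-in 1, digits 0,1,4,6,7,9 already taken and all letters distinct): G must equal 8 ⇒ G=8.
Step 8. [col 5: R + G ≡ S (mod 10)] column 5 reads R+G+carry(0)=S with G=8, S=0; with digits 0,1,4,6,7,8,9 already taken and all letters distinct, the only value for R is 2, so R=2.

Answer: C=1, G=8, Q=4, R=2, S=0, U=7, X=6, Z=9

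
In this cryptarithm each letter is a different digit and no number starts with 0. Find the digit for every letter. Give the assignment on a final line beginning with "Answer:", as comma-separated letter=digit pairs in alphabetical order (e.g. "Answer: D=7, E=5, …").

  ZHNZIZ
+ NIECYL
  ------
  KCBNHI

Step 1. [col 1: Z + L ≡ I (mod 10)] L=2 is one option consistent with column 1 (Z + L ≡ I (mod 10), carry-in 0) — take it. So L=2.
Step 2. [col 1: Z + L ≡ I (mod 10)] several values work for I in column 1 (Z + L ≡ I (mod 10), carry-in 0); try I=7. So I=7.
Step 3. [col 1: Z + L ≡ I (mod 10)] in column 1 we have Z+L≡I with carry-in 0; given L=2, I=7 and digits 2,7 already taken and all letters distinct, that pins Z to 5, so Z=5.
Step 4. [col 2: I + Y ≡ H (mod 10)] column 2 (I + Y ≡ H (mod 10), carry-in 0) doesn't pin H yet; pick H=0 and continue. So H=0.
Step 5. [col 2: I + Y ≡ H (mod 10)] in column 2 we have I+Y≡H with carry-in 0; given I=7, H=0 and digits 0,2,5,7 already taken and all letters distinct, that pins Y to 3. So Y=3.
Step 6. [col 3: Z + C ≡ N (mod 10)] column 3 reads Z+C+carry(1)=N with Z=5; with digits 0,2,3,5,7 already taken and all letters distinct, the only value for C is 8, so C=8.
Step 7. [col 3: Z + C ≡ N (mod 10)] from column 3 (Z=5, C=8, carry-in 1, digits 0,2,3,5,7,8 already taken and all letters distinct): N must equal 4, so N=4.
Step 8. [col 4: N + E ≡ B (mod 10)] column 4 (N + E ≡ B (mod 10), carry-in 1) doesn't pin E yet; pick E=6 and continue, so E=6.
Step 9. [col 4: N + E ≡ B (mod 10)] column 4 reads N+E+carry(1)=B with N=4, E=6; with digits 0,2,3,4,5,6,7,8 already taken and all letters distinct, the only value for B is 1, so B=1.
Step 10. [col 6: Z + N ≡ K (mod 10)] column 6: given Z=5, N=4, carry-in 0, and digits 0,1,2,3,4,5,6,7,8 already taken and all letters distinct, Z+N≡K (mod 10) forces K=9. So K=9.

Answer: B=1, C=8, E=6, H=0, I=7, K=9, L=2, N=4, Y=3, Z=5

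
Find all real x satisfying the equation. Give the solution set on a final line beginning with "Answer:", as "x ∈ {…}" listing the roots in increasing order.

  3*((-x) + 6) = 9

Step 1. [3*((-x) + 6) = 9] LHS = 3·(…); ÷3 both sides, so div: (-x) + 6 = 3.
Step 2. [(-x) + 6 = 3] 6 comes off first (subtract 6), so sub: -x = -3.
Step 3. [-x = -3] leading − — multiply by −1 ⇒ neg: x = 3.

Answer: x ∈ {3}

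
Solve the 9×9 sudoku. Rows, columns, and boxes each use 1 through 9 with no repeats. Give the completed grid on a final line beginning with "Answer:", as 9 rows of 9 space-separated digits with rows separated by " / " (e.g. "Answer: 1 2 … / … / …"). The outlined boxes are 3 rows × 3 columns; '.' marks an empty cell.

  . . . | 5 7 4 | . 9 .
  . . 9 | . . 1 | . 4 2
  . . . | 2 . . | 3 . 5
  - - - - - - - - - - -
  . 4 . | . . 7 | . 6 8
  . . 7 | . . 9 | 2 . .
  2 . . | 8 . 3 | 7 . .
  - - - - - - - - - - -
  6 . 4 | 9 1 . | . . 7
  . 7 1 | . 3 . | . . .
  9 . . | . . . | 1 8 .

Step 1. [r8c7∈{4,5,6,9}] in col 7, 4 fits only at r8c7 ⇒ r8c7=4.
Step 2. [r8c4∈{6}] r8c4 has the single candidate 6, so r8c4=6.
Step 3. [r3c6∈{6,8}] r3c6 is the only open cell in col 6 admitting 6, so r3c6=6.
Step 4. [r3c3∈{8}] r3c3 is down to just 8, so r3c3=8.
Step 5. [r3c2∈{1}] only 1 remains possible at r3c2 ⇒ r3c2=1.
Step 6. [r1c1∈{3}] nothing but 3 survives at r1c1, so r1c1=3.
Step 7. [r7c7∈{5}] only 5 remains possible at r7c7 ⇒ r7c7=5.
Step 8. [r1c9∈{1,6}] r1c9 is the only open cell in row 1 admitting 1, so r1c9=1.
Step 9. [r6c2∈{5,6,9}] col 2 places 9 nowhere but r6c2 ⇒ r6c2=9.
Step 10. [r4c3∈{3,5}] in row 4, 3 fits only at r4c3. So r4c3=3.
Step 11. [r6c8∈{1,5}] in row 6, 1 fits only at r6c8 ⇒ r6c8=1.
Step 12. [r5c8∈{3,5}] 5 has one home in col 8: r5c8 ⇒ r5c8=5.
Step 13. [r7c8∈{2,3}] r7c8 is the only open cell in col 8 admitting 3, so r7c8=3.
Step 14. [r6c9∈{4}] r6c9 is down to just 4, so r6c9=4.
Step 15. [r4c4∈{1}] r4c4 is down to just 1 ⇒ r4c4=1.
Step 16. [r4c1∈{5}] only 5 remains possible at r4c1. So r4c1=5.
Step 17. [r8c6∈{2,5,8}] across row 8, 5 lands solely at r8c6, so r8c6=5.
Step 18. [r9c6∈{2}] r9c6 is down to just 2 ⇒ r9c6=2.
Step 19. [r6c3∈{6}] nothing but 6 survives at r6c3 ⇒ r6c3=6.
Step 20. [r5c4∈{4}] r5c4 is down to just 4 ⇒ r5c4=4.
Step 21. [r2c2∈{5,6}] in row 2, 5 fits only at r2c2 ⇒ r2c2=5.
Step 22. [r2c7∈{6,8}] across row 2, 6 lands solely at r2c7. So r2c7=6.
Step 23. [r8c1∈{8}] nothing but 8 survives at r8c1, so r8c1=8.
Step 24. [r3c1∈{4,7}] r3c1 is the only open cell in row 3 admitting 4 ⇒ r3c1=4.
Step 25. [r1c3∈{2}] nothing but 2 survives at r1c3 ⇒ r1c3=2.
Step 26. [r4c5∈{2}] only 2 remains possible at r4c5, so r4c5=2.
Step 27. [r5c9∈{3}] r5c9 has the single candidate 3. So r5c9=3.
Step 28. [r9c5∈{4}] nothing but 4 survives at r9c5. So r9c5=4.
Step 29. [r7c6∈{8}] nothing but 8 survives at r7c6 ⇒ r7c6=8.
Step 30. [r3c5∈{9}] r3c5 has the single candidate 9. So r3c5=9.
Step 31. [r8c8∈{2}] r8c8 has the single candidate 2 ⇒ r8c8=2.
Step 32. [r9c3∈{5}] r9c3 is down to just 5 ⇒ r9c3=5.
Step 33. [r5c1∈{1}] only 1 remains possible at r5c1 ⇒ r5c1=1.
Step 34. [r1c2∈{6}] only 6 remains possible at r1c2, so r1c2=6.
Step 35. [r2c5∈{8}] r2c5's peers cover all but 8. So r2c5=8.
Step 36. [r3c8∈{7}] nothing but 7 survives at r3c8, so r3c8=7.
Step 37. [r4c7∈{9}] r4c7's peers cover all but 9 ⇒ r4c7=9.
Step 38. [r7c2∈{2}] only 2 remains possible at r7c2, so r7c2=2.
Step 39. [r1c7∈{8}] only 8 remains possible at r1c7. So r1c7=8.
Step 40. [r2c4∈{3}] r2c4 has the single candidate 3. So r2c4=3.
Step 41. [r5c5∈{6}] nothing but 6 survives at r5c5, so r5c5=6.
Step 42. [r9c9∈{6}] r9c9 is down to just 6, so r9c9=6.
Step 43. [r5c2∈{8}] r5c2's peers cover all but 8 ⇒ r5c2=8.
Step 44. [r8c9∈{9}] r8c9 has the single candidate 9. So r8c9=9.
Step 45. [r6c5∈{5}] nothing but 5 survives at r6c5. So r6c5=5.
Step 46. [r9c4∈{7}] nothing but 7 survives at r9c4. So r9c4=7.
Step 47. [r9c2∈{3}] r9c2's peers cover all but 3. So r9c2=3.
Step 48. [r2c1∈{7}] r2c1's peers cover all but 7 ⇒ r2c1=7.

Answer: 3 6 2 5 7 4 8 9 1 / 7 5 9 3 8 1 6 4 2 / 4 1 8 2 9 6 3 7 5 / 5 4 3 1 2 7 9 6 8 / 1 8 7 4 6 9 2 5 3 / 2 9 6 8 5 3 7 1 4 / 6 2 4 9 1 8 5 3 7 / 8 7 1 6 3 5 4 2 9 / 9 3 5 7 4 2 1 8 6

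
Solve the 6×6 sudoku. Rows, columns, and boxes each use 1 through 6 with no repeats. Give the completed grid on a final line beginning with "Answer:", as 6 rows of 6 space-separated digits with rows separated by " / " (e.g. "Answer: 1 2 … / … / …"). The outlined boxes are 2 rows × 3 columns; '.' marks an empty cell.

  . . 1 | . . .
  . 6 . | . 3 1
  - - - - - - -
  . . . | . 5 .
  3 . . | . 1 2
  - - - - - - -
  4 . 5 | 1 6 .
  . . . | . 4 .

Step 1. [r6c4∈{2,3,5}] box 6 places 2 nowhere but r6c4 ⇒ r6c4=2.
Step 2. [r1c2∈{2,3,4,5}] in row 1, 3 fits only at r1c2, so r1c2=3.
Step 3. [r2c3∈{2,4}] across box 1, 4 lands solely at r2c3, so r2c3=4.
Step 4. [r4c3∈{6}] nothing but 6 survives at r4c3 ⇒ r4c3=6.
Step 5. [r4c4∈{4}] r4c4 has the single candidate 4, so r4c4=4.
Step 6. [r2c4∈{5}] r2c4's peers cover all but 5. So r2c4=5.
Step 7. [r2c1∈{2}] nothing but 2 survives at r2c1, so r2c1=2.
Step 8. [r1c4∈{6}] r1c4 is down to just 6 ⇒ r1c4=6.
Step 9. [r3c2∈{1,2,4}] r3c2 is the only open cell in row 3 admitting 4, so r3c2=4.
Step 10. [r5c6∈{3}] r5c6 is down to just 3, so r5c6=3.
Step 11. [r6c1∈{1,6}] in row 6, 6 fits only at r6c1. So r6c1=6.
Step 12. [r3c4∈{3}] r3c4 has the single candidate 3 ⇒ r3c4=3.
Step 13. [r3c3∈{2}] nothing but 2 survives at r3c3. So r3c3=2.
Step 14. [r4c2∈{5}] nothing but 5 survives at r4c2 ⇒ r4c2=5.
Step 15. [r3c6∈{6}] r3c6 is down to just 6. So r3c6=6.
Step 16. [r6c6∈{5}] nothing but 5 survives at r6c6 ⇒ r6c6=5.
Step 17. [r6c2∈{1}] only 1 remains possible at r6c2, so r6c2=1.
Step 18. [r1c5∈{2}] nothing but 2 survives at r1c5 ⇒ r1c5=2.
Step 19. [r1c6∈{4}] r1c6 is down to just 4, so r1c6=4.
Step 20. [r6c3∈{3}] r6c3's peers cover all but 3 ⇒ r6c3=3.
Step 21. [r1c1∈{5}] only 5 remains possible at r1c1, so r1c1=5.
Step 22. [r3c1∈{1}] r3c1 is down to just 1, so r3c1=1.
Step 23. [r5c2∈{2}] r5c2 has the single candidate 2, so r5c2=2.

Answer: 5 3 1 6 2 4 / 2 6 4 5 3 1 / 1 4 2 3 5 6 / 3 5 6 4 1 2 / 4 2 5 1 6 3 / 6 1 3 2 4 5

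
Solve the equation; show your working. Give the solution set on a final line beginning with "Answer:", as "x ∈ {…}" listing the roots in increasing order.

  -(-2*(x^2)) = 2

Step 1. [-(-2*(x^2)) = 2] flip signs both sides, so neg: -2*(x^2) = -2.
Step 2. [-2*(x^2) = -2] -2 out front; divide by -2, so div: x^2 = 1.
Step 3. [x^2 = 1] √ both sides: 1 ≥ 0 gives two branches ⇒ sqrt: x = 1 or -1.

Answer: x ∈ {-1, 1}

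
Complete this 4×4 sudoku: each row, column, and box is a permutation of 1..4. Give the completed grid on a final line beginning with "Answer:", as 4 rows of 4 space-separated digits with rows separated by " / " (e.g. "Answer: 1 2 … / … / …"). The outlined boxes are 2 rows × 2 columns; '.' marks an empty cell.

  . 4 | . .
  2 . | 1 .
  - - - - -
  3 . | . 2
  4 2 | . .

Step 1. [r1c4∈{3}] r1c4 has the single candidate 3, so r1c4=3.
Step 2. [r4c4∈{1}] r4c4 is down to just 1. So r4c4=1.
Step 3. [r1c1∈{1}] r1c1 is down to just 1. So r1c1=1.
Step 4. [r2c4∈{4}] only 4 remains possible at r2c4 ⇒ r2c4=4.
Step 5. [r3c3∈{4}] nothing but 4 survives at r3c3. So r3c3=4.
Step 6. [r1c3∈{2}] only 2 remains possible at r1c3, so r1c3=2.
Step 7. [r2c2∈{3}] only 3 remains possible at r2c2. So r2c2=3.
Step 8. [r3c2∈{1}] r3c2's peers cover all but 1 ⇒ r3c2=1.
Step 9. [r4c3∈{3}] nothing but 3 survives at r4c3 ⇒ r4c3=3.

Answer: 1 4 2 3 / 2 3 1 4 / 3 1 4 2 / 4 2 3 1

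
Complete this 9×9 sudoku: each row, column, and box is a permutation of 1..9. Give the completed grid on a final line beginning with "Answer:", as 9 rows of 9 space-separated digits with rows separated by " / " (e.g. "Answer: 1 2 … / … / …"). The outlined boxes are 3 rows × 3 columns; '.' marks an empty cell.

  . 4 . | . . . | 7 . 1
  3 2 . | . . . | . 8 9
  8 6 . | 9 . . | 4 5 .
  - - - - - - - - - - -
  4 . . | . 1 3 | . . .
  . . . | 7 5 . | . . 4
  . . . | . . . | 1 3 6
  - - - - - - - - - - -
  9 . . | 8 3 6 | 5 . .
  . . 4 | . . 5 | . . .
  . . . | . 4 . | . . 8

Step 1. [r8c2∈{1,3,7,8}] in row 8, 8 fits only at r8c2 ⇒ r8c2=8.
Step 2. [r1c1∈{5}] r1c1's peers cover all but 5 ⇒ r1c1=5.
Step 3. [r2c7∈{6}] r2c7's peers cover all but 6. So r2c7=6.
Step 4. [r1c8∈{2}] r1c8's peers cover all but 2 ⇒ r1c8=2.
Step 5. [r5c8∈{9}] nothing but 9 survives at r5c8 ⇒ r5c8=9.
Step 6. [r4c8∈{7}] r4c8 has the single candidate 7 ⇒ r4c8=7.
Step 7. [r2c5∈{7}] r2c5's peers cover all but 7 ⇒ r2c5=7.
Step 8. [r9c6∈{1,2,7,9}] col 6 places 7 nowhere but r9c6 ⇒ r9c6=7.
Step 9. [r2c3∈{1}] r2c3 has the single candidate 1. So r2c3=1.
Step 10. [r6c6∈{2,4,8,9}] 9 has one home in col 6: r6c6. So r6c6=9.
Step 11. [r3c5∈{2}] r3c5's peers cover all but 2 ⇒ r3c5=2.
Step 12. [r5c6∈{2,8}] in col 6, 2 fits only at r5c6. So r5c6=2.
Step 13. [r4c9∈{2,5}] in col 9, 5 fits only at r4c9, so r4c9=5.
Step 14. [r4c7∈{2,8}] 2 has one home in box 6: r4c7. So r4c7=2.
Step 15. [r4c3∈{6,8,9}] in row 4, 8 fits only at r4c3, so r4c3=8.
Step 16. [r9c7∈{3,9}] r9c7 is the only open cell in row 9 admitting 9. So r9c7=9.
Step 17. [r3c3∈{7}] r3c3 has the single candidate 7. So r3c3=7.
Step 18. [r7c3∈{2}] nothing but 2 survives at r7c3. So r7c3=2.
Step 19. [r8c9∈{2,3,7}] r8c9 is the only open cell in col 9 admitting 2. So r8c9=2.
Step 20. [r8c1∈{1,6,7}] 7 has one home in row 8: r8c1, so r8c1=7.
Step 21. [r7c2∈{1}] only 1 remains possible at r7c2 ⇒ r7c2=1.
Step 22. [r9c1∈{6}] r9c1's peers cover all but 6. So r9c1=6.
Step 23. [r8c4∈{1}] r8c4's peers cover all but 1. So r8c4=1.
Step 24. [r5c2∈{3}] only 3 remains possible at r5c2 ⇒ r5c2=3.
Step 25. [r6c3∈{5}] r6c3 is down to just 5, so r6c3=5.
Step 26. [r1c5∈{6,8}] col 5 places 6 nowhere but r1c5, so r1c5=6.
Step 27. [r6c4∈{4}] r6c4 is down to just 4. So r6c4=4.
Step 28. [r5c1∈{1}] only 1 remains possible at r5c1, so r5c1=1.
Step 29. [r8c7∈{3}] r8c7 is down to just 3. So r8c7=3.
Step 30. [r4c2∈{9}] r4c2 has the single candidate 9, so r4c2=9.
Step 31. [r6c1∈{2}] r6c1 is down to just 2, so r6c1=2.
Step 32. [r7c8∈{4}] only 4 remains possible at r7c8. So r7c8=4.
Step 33. [r1c4∈{3}] r1c4 has the single candidate 3, so r1c4=3.
Step 34. [r3c6∈{1}] r3c6 is down to just 1 ⇒ r3c6=1.
Step 35. [r2c4∈{5}] r2c4's peers cover all but 5 ⇒ r2c4=5.
Step 36. [r1c3∈{9}] r1c3 is down to just 9, so r1c3=9.
Step 37. [r9c4∈{2}] only 2 remains possible at r9c4. So r9c4=2.
Step 38. [r3c9∈{3}] only 3 remains possible at r3c9 ⇒ r3c9=3.
Step 39. [r9c2∈{5}] nothing but 5 survives at r9c2, so r9c2=5.
Step 40. [r9c8∈{1}] nothing but 1 survives at r9c8 ⇒ r9c8=1.
Step 41. [r5c3∈{6}] nothing but 6 survives at r5c3, so r5c3=6.
Step 42. [r1c6∈{8}] only 8 remains possible at r1c6. So r1c6=8.
Step 43. [r7c9∈{7}] only 7 remains possible at r7c9, so r7c9=7.
Step 44. [r8c8∈{6}] only 6 remains possible at r8c8. So r8c8=6.
Step 45. [r9c3∈{3}] only 3 remains possible at r9c3. So r9c3=3.
Step 46. [r2c6∈{4}] r2c6 has the single candidate 4 ⇒ r2c6=4.
Step 47. [r6c2∈{7}] r6c2 is down to just 7 ⇒ r6c2=7.
Step 48. [r5c7∈{8}] nothing but 8 survives at r5c7 ⇒ r5c7=8.
Step 49. [r8c5∈{9}] r8c5 has the single candidate 9. So r8c5=9.
Step 50. [r4c4∈{6}] r4c4 is down to just 6 ⇒ r4c4=6.
Step 51. [r6c5∈{8}] only 8 remains possible at r6c5. So r6c5=8.

Answer: 5 4 9 3 6 8 7 2 1 / 3 2 1 5 7 4 6 8 9 / 8 6 7 9 2 1 4 5 3 / 4 9 8 6 1 3 2 7 5 / 1 3 6 7 5 2 8 9 4 / 2 7 5 4 8 9 1 3 6 / 9 1 2 8 3 6 5 4 7 / 7 8 4 1 9 5 3 6 2 / 6 5 3 2 4 7 9 1 8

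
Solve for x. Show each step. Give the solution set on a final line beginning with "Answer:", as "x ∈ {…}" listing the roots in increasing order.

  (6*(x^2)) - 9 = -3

Step 1. [(6*(x^2)) - 9 = -3] peel the -9: add 9 from each side, so sub: 6*(x^2) = 6.
Step 2. [6*(x^2) = 6] divide by the outer 6, so div: x^2 = 1.
Step 3. [x^2 = 1] √ both sides: 1 ≥ 0 gives two branches, so sqrt: x = 1 or -1.

Answer: x ∈ {-1, 1}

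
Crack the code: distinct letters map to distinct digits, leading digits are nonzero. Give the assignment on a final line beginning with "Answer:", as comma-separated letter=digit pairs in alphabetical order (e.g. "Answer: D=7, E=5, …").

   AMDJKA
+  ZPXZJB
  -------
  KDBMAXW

Step 1. [col 1: A + B ≡ W (mod 10)] no forcing yet in column 1 (carry-in 0); B=3 is free and consistent — try it ⇒ B=3.
Step 2. [col 1: A + B ≡ W (mod 10)] no forcing yet in column 1 (carry-in 0); A=5 is free and consistent — try it. So A=5.
Step 3. [col 1: A + B ≡ W (mod 10)] column 1: given A=5, B=3, carry-in 0, and digits 3,5 already taken and all letters distinct, A+B≡W (mod 10) forces W=8 ⇒ W=8.
Step 4. [col 2: K + J ≡ X (mod 10)] no forcing yet in column 2 (carry-in 0); K=1 is free and consistent — try it ⇒ K=1.
Step 5. [col 2: K + J ≡ X (mod 10)] several values work for J in column 2 (K + J ≡ X (mod 10), carry-in 0); try J=6 ⇒ J=6.
Step 6. [col 2: K + J ≡ X (mod 10)] in column 2 we have K+J≡X with carry-in 0; given K=1, J=6 and digits 1,3,5,6,8 already taken and all letters distinct, that pins X to 7, so X=7.
Step 7. [col 3: J + Z ≡ A (mod 10)] column 3 reads J+Z+carry(0)=A with J=6, A=5; with digits 1,3,5,6,7,8 already taken and all letters distinct, the only value for Z is 9, so Z=9.
Step 8. [col 4: D + X ≡ M (mod 10)] several values work for D in column 4 (D + X ≡ M (mod 10), carry-in 1); try D=4. So D=4.
Step 9. [col 4: D + X ≡ M (mod 10)] column 4 reads D+X+carry(1)=M with D=4, X=7; with digits 1,3,4,5,6,7,8,9 already taken and all letters distinct, the only value for M is 2, so M=2.
Step 10. [col 5: M + P ≡ B (mod 10)] in column 5 we have M+P≡B with carry-in 1; given M=2, B=3 and digits 1,2,3,4,5,6,7,8,9 already taken and all letters distinct, that pins P to 0, so P=0.

Answer: A=5, B=3, D=4, J=6, K=1, M=2, P=0, W=8, X=7, Z=9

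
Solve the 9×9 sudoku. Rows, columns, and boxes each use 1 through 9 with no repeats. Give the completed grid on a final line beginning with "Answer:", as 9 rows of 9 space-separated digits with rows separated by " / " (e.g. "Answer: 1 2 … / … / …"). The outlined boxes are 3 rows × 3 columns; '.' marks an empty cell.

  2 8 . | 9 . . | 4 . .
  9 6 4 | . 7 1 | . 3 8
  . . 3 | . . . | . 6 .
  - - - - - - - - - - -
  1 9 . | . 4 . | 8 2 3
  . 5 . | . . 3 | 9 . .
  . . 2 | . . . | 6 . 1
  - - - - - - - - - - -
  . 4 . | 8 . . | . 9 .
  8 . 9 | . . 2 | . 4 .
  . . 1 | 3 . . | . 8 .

Step 1. [r5c8∈{7}] r5c8 is down to just 7, so r5c8=7.
Step 2. [r9c6∈{4,5,6,7,9}] 4 has one home in row 9: r9c6, so r9c6=4.
Step 3. [r6c6∈{5,7,8,9}] across col 6, 9 lands solely at r6c6 ⇒ r6c6=9.
Step 4. [r6c1∈{3,4,7}] row 6 places 4 nowhere but r6c1 ⇒ r6c1=4.
Step 5. [r5c1∈{6}] r5c1 is down to just 6. So r5c1=6.
Step 6. [r4c3∈{7}] r4c3 has the single candidate 7, so r4c3=7.
Step 7. [r7c6∈{5,6,7}] 7 has one home in col 6: r7c6, so r7c6=7.
Step 8. [r1c3∈{5}] r1c3 has the single candidate 5, so r1c3=5.
Step 9. [r3c1∈{7}] r3c1 has the single candidate 7 ⇒ r3c1=7.
Step 10. [r9c1∈{5}] nothing but 5 survives at r9c1, so r9c1=5.
Step 11. [r9c2∈{2,7}] in col 2, 2 fits only at r9c2 ⇒ r9c2=2.
Step 12. [r9c7∈{7}] only 7 remains possible at r9c7. So r9c7=7.
Step 13. [r6c5∈{5,8}] 8 has one home in row 6: r6c5. So r6c5=8.
Step 14. [r9c9∈{6}] only 6 remains possible at r9c9. So r9c9=6.
Step 15. [r8c9∈{5}] r8c9 is down to just 5. So r8c9=5.
Step 16. [r7c5∈{1,5,6}] r7c5 is the only open cell in row 7 admitting 5, so r7c5=5.
Step 17. [r3c5∈{2}] r3c5 is down to just 2 ⇒ r3c5=2.
Step 18. [r2c4∈{5}] r2c4's peers cover all but 5, so r2c4=5.
Step 19. [r7c7∈{1,2,3}] across row 7, 1 lands solely at r7c7. So r7c7=1.
Step 20. [r5c5∈{1}] r5c5 is down to just 1 ⇒ r5c5=1.
Step 21. [r4c4∈{6}] r4c4 is down to just 6, so r4c4=6.
Step 22. [r8c2∈{3,7}] row 8 places 7 nowhere but r8c2, so r8c2=7.
Step 23. [r1c5∈{3,6}] 3 has one home in row 1: r1c5, so r1c5=3.
Step 24. [r5c9∈{4}] r5c9 is down to just 4, so r5c9=4.
Step 25. [r1c8∈{1}] nothing but 1 survives at r1c8. So r1c8=1.
Step 26. [r8c4∈{1}] r8c4 is down to just 1 ⇒ r8c4=1.
Step 27. [r6c8∈{5}] nothing but 5 survives at r6c8 ⇒ r6c8=5.
Step 28. [r1c9∈{7}] nothing but 7 survives at r1c9. So r1c9=7.
Step 29. [r6c4∈{7}] r6c4 has the single candidate 7. So r6c4=7.
Step 30. [r3c2∈{1}] r3c2 is down to just 1. So r3c2=1.
Step 31. [r3c7∈{5}] r3c7 is down to just 5 ⇒ r3c7=5.
Step 32. [r1c6∈{6}] r1c6's peers cover all but 6. So r1c6=6.
Step 33. [r5c3∈{8}] r5c3 has the single candidate 8, so r5c3=8.
Step 34. [r3c4∈{4}] r3c4 has the single candidate 4. So r3c4=4.
Step 35. [r4c6∈{5}] r4c6 has the single candidate 5, so r4c6=5.
Step 36. [r8c5∈{6}] r8c5 is down to just 6. So r8c5=6.
Step 37. [r3c6∈{8}] r3c6 has the single candidate 8 ⇒ r3c6=8.
Step 38. [r7c1∈{3}] only 3 remains possible at r7c1 ⇒ r7c1=3.
Step 39. [r2c7∈{2}] nothing but 2 survives at r2c7, so r2c7=2.
Step 40. [r5c4∈{2}] r5c4 has the single candidate 2 ⇒ r5c4=2.
Step 41. [r6c2∈{3}] r6c2's peers cover all but 3 ⇒ r6c2=3.
Step 42. [r7c3∈{6}] r7c3 has the single candidate 6. So r7c3=6.
Step 43. [r3c9∈{9}] only 9 remains possible at r3c9, so r3c9=9.
Step 44. [r8c7∈{3}] r8c7 has the single candidate 3, so r8c7=3.
Step 45. [r7c9∈{2}] nothing but 2 survives at r7c9. So r7c9=2.
Step 46. [r9c5∈{9}] only 9 remains possible at r9c5, so r9c5=9.

Answer: 2 8 5 9 3 6 4 1 7 / 9 6 4 5 7 1 2 3 8 / 7 1 3 4 2 8 5 6 9 / 1 9 7 6 4 5 8 2 3 / 6 5 8 2 1 3 9 7 4 / 4 3 2 7 8 9 6 5 1 / 3 4 6 8 5 7 1 9 2 / 8 7 9 1 6 2 3 4 5 / 5 2 1 3 9 4 7 8 6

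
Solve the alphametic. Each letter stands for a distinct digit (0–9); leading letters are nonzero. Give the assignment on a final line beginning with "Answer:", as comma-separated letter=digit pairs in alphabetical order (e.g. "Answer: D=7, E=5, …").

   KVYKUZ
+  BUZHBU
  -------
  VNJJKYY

Step 1. [V] V is the leading digit of a 7-digit sum of two 6-digit numbers; the final carry is exactly 1. So V=1.
Step 2. [col 1: Z + U ≡ Y (mod 10)] column 1 (Z + U ≡ Y (mod 10), carry-in 0) doesn't pin Y yet; pick Y=2 and continue. So Y=2.
Step 3. [col 1: Z + U ≡ Y (mod 10)] column 1 (Z + U ≡ Y (mod 10), carry-in 0) doesn't pin U yet; pick U=7 and continue. So U=7.
Step 4. [col 1: Z + U ≡ Y (mod 10)] column 1: given U=7, Y=2, carry-in 0, and digits 1,2,7 already taken and all letters distinct, Z+U≡Y (mod 10) forces Z=5, so Z=5.
Step 5. [col 2: U + B ≡ Y (mod 10)] from column 2 (U=7, Y=2, carry-in 1, digits 1,2,5,7 already taken and all letters distinct): B must equal 4, so B=4.
Step 6. [col 3: K + H ≡ K (mod 10)] column 3 reads K+H+carry(1)=K with nothing yet; with digits 1,2,4,5,7 already taken and all letters distinct, the only value for H is 9 ⇒ H=9.
Step 7. [col 3: K + H ≡ K (mod 10)] no forcing yet in column 3 (carry-in 1); K=6 is free and consistent — try it. So K=6.
Step 8. [col 4: Y + Z ≡ J (mod 10)] column 4: given Y=2, Z=5, carry-in 1, and digits 1,2,4,5,6,7,9 already taken and all letters distinct, Y+Z≡J (mod 10) forces J=8. So J=8.
Step 9. [col 6: K + B ≡ N (mod 10)] column 6 reads K+B+carry(0)=N with K=6, B=4; with digits 1,2,4,5,6,7,8,9 already taken and all letters distinct, the only value for N is 0, so N=0.

Answer: B=4, H=9, J=8, K=6, N=0, U=7, V=1, Y=2, Z=5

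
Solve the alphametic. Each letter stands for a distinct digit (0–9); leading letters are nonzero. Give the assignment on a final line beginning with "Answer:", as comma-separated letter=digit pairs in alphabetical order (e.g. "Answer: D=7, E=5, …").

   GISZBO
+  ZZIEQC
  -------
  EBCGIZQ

Step 1. [col 1: O + C ≡ Q (mod 10)] O=9 is one option consistent with column 1 (O + C ≡ Q (mod 10), carry-in 0) — take it. So O=9.
Step 2. [col 1: O + C ≡ Q (mod 10)] several values work for C in column 1 (O + C ≡ Q (mod 10), carry-in 0); try C=4 ⇒ C=4.
Step 3. [col 1: O + C ≡ Q (mod 10)] column 1 reads O+C+carry(0)=Q with O=9, C=4; with digits 4,9 already taken and all letters distinct, the only value for Q is 3, so Q=3.
Step 4. [col 2: B + Q ≡ Z (mod 10)] column 2 (B + Q ≡ Z (mod 10), carry-in 1) doesn't pin B yet; pick B=2 and continue, so B=2.
Step 5. [E] E is the leading digit of a 7-digit sum of two 6-digit numbers; the final carry is exactly 1 ⇒ E=1.
Step 6. [col 2: B + Q ≡ Z (mod 10)] column 2 reads B+Q+carry(1)=Z with B=2, Q=3; with digits 1,2,3,4,9 already taken and all letters distinct, the only value for Z is 6. So Z=6.
Step 7. [col 3: Z + E ≡ I (mod 10)] from column 3 (Z=6, E=1, carry-in 0, digits 1,2,3,4,6,9 already taken and all letters distinct): I must equal 7 ⇒ I=7.
Step 8. [col 4: S + I ≡ G (mod 10)] from column 4 (I=7, carry-in 0, digits 1,2,3,4,6,7,9 already taken and all letters distinct): S must equal 8. So S=8.
Step 9. [col 4: S + I ≡ G (mod 10)] column 4 reads S+I+carry(0)=G with S=8, I=7; with digits 1,2,3,4,6,7,8,9 already taken and all letters distinct, the only value for G is 5 ⇒ G=5.

Answer: B=2, C=4, E=1, G=5, I=7, O=9, Q=3, S=8, Z=6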